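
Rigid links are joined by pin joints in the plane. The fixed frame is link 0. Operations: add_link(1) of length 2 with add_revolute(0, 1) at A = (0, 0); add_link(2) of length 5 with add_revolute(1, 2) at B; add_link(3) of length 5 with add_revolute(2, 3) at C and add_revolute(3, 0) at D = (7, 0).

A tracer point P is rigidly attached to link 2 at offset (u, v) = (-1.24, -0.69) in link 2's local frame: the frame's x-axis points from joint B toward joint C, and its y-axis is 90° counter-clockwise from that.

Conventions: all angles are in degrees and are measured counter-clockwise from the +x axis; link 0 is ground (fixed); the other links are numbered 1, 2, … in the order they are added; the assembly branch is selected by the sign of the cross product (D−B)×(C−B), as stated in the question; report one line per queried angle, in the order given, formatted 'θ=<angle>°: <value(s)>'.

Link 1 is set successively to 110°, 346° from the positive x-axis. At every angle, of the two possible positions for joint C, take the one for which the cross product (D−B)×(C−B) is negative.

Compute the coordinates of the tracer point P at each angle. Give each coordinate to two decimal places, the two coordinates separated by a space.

A=(0,0), D=(7.00,0)
θ=110°: B = A + 2.00·(cos110°, sin110°) = (-0.6840, 1.8794)
θ=110°: |BD| = 7.9105
θ=110°: circle(B,5.00) ∩ circle(D,5.00): a=3.9553, h=3.0587
θ=110°:   candidates: C₊=(3.8847,3.9108) cross=24.196; C₋=(2.4313,-2.0315) cross=-24.196
θ=110°:   branch - wants cross < 0 → take C=(2.4313,-2.0315) (cross=-24.196)
θ=110°: ex = (C−B)/|BC| = (0.6231,-0.7822); ey = (0.7822,0.6231)
θ=110°: P = B + -1.24·ex + -0.69·ey = (-1.9963,2.4194)
θ=346°: B = A + 2.00·(cos346°, sin346°) = (1.9406, -0.4838)
θ=346°: |BD| = 5.0825
θ=346°: circle(B,5.00) ∩ circle(D,5.00): a=2.5412, h=4.3061
θ=346°:   candidates: C₊=(4.0604,4.0446) cross=21.885; C₋=(4.8802,-4.5284) cross=-21.885
θ=346°:   branch - wants cross < 0 → take C=(4.8802,-4.5284) (cross=-21.885)
θ=346°: ex = (C−B)/|BC| = (0.5879,-0.8089); ey = (0.8089,0.5879)
θ=346°: P = B + -1.24·ex + -0.69·ey = (0.6534,0.1135)

θ=110°: -2.00 2.42
θ=346°: 0.65 0.11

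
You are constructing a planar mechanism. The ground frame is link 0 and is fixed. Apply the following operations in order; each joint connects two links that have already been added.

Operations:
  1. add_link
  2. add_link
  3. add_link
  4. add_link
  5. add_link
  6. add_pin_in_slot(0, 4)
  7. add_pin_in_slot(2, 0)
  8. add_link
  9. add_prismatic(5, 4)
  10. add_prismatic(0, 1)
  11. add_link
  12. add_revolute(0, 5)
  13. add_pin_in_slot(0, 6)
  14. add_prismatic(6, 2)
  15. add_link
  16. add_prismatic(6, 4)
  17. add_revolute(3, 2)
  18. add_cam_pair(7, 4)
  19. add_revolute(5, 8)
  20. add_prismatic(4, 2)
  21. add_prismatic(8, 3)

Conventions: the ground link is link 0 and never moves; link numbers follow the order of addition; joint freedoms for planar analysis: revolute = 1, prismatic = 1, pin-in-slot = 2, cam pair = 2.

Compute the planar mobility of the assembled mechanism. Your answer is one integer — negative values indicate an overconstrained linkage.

ground; <1,0,0>
#1 <2,0,0>
#2 <3,0,0>
#3 <4,0,0>
#4 <5,0,0>
#5 <6,0,0>
PS:0↔4 J2 <6,0,1>
PS:2↔0 J2 <6,0,2>
#6 <7,0,2>
P:5↔4 J1 <7,1,2>
P:0↔1 J1 <7,2,2>
#7 <8,2,2>
R:0↔5 J1 <8,3,2>
PS:0↔6 J2 <8,3,3>
P:6↔2 J1 <8,4,3>
#8 <9,4,3>
P:6↔4 J1 <9,5,3>
R:3↔2 J1 <9,6,3>
C:7↔4 J2 <9,6,4>
R:5↔8 J1 <9,7,4>
P:4↔2 J1 <9,8,4>
P:8↔3 J1 <9,9,4>
3×8 − 2×9 − 1×4 = 2

M = 2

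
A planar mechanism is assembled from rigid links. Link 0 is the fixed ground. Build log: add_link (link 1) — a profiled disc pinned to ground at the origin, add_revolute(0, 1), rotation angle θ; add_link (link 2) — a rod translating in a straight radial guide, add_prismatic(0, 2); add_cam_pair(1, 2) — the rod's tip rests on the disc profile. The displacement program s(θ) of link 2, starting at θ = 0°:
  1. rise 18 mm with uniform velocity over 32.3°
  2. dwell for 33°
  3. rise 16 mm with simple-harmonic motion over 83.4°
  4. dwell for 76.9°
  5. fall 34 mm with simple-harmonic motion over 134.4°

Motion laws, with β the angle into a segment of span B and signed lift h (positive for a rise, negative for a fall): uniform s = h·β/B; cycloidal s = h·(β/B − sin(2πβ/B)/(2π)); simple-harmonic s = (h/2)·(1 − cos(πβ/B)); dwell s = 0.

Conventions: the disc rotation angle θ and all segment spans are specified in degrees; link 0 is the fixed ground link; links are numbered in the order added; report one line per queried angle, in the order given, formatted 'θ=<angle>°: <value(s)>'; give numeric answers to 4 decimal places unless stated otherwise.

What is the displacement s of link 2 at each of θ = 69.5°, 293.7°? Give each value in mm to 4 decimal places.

seg 1 [0°–32.3°] uniform, h=18: full span → s += 18 → s = 18.0000
seg 2 [32.3°–65.3°] dwell: s stays 18.0000
seg 3 [65.3°–148.7°] simple-harmonic, h=16: θ=69.5° here. β=4.2, B=83.4. 16/2·(1 − cos(π·0.0504)) = 0.0999 → s = 18.0999
seg 3 [65.3°–148.7°] simple-harmonic, h=16: full span → s += 16 → s = 34.0000
seg 4 [148.7°–225.6°] dwell: s stays 34.0000
seg 5 [225.6°–360°] simple-harmonic, h=-34: θ=293.7° here. β=68.1, B=134.4. -34/2·(1 − cos(π·0.5067)) = -17.3576 → s = 16.6424

θ=69.5°: 18.0999
θ=293.7°: 16.6424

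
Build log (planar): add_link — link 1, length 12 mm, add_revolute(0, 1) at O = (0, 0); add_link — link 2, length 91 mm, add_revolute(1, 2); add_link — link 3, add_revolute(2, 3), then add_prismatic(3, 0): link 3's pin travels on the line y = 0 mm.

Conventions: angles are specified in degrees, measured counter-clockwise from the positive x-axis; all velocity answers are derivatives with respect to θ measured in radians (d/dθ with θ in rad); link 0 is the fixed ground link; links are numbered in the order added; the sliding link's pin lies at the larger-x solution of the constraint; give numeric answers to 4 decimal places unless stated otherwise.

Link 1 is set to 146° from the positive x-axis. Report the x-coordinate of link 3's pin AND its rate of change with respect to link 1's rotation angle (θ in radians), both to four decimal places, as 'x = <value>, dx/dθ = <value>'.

geometry: r = 12 mm, L = 91 mm, e = 0 mm
crank pin P = (r cos θ, r sin θ) = (-9.948451, 6.710315)
h = r sin θ − e = 6.710315 − 0 = 6.710315
x = r cos θ + √(L² − h²) = -9.948451 + 90.752254 = 80.803804
dx/dθ = −r sin θ − h·r cos θ/√(L² − h²) (θ in radians; h = 6.710315) = -5.974716

x = 80.8038, dx/dθ = -5.9747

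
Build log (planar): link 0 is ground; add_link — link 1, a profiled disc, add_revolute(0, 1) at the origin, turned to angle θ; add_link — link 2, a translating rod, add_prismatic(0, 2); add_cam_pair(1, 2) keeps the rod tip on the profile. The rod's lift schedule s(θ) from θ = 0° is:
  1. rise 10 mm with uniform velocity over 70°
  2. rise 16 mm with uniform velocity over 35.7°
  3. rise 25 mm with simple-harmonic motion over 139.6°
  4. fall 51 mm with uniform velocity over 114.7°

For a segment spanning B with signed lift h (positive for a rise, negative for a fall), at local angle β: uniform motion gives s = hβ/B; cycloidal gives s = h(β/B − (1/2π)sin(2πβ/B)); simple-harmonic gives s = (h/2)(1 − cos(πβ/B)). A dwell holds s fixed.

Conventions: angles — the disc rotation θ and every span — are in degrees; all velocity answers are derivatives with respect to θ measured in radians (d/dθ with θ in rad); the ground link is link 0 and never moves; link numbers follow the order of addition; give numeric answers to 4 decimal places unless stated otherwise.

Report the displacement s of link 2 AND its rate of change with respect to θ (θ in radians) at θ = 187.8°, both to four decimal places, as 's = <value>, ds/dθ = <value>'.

seg 1 [0°–70°] uniform, h=10: full span → s += 10 → s = 10.0000
seg 2 [70°–105.7°] uniform, h=16: full span → s += 16 → s = 26.0000
seg 3 [105.7°–245.3°] simple-harmonic, h=25: θ=187.8° here. β=82.1, B=139.6. 25/2·(1 − cos(π·0.5881)) = 15.9160 → s = 41.9160
velocity in seg [105.7°–245.3°] (simple-harmonic), θ in radians: β = 82.1° = 1.4329 rad, B = 139.6° = 2.4365 rad; ds/dθ = (πh/(2B)) sin(πβ/B) = (π·25/(2·2.4365)) sin(π·0.5881) = 15.503955 mm/rad

s = 41.9160, ds/dθ = 15.5040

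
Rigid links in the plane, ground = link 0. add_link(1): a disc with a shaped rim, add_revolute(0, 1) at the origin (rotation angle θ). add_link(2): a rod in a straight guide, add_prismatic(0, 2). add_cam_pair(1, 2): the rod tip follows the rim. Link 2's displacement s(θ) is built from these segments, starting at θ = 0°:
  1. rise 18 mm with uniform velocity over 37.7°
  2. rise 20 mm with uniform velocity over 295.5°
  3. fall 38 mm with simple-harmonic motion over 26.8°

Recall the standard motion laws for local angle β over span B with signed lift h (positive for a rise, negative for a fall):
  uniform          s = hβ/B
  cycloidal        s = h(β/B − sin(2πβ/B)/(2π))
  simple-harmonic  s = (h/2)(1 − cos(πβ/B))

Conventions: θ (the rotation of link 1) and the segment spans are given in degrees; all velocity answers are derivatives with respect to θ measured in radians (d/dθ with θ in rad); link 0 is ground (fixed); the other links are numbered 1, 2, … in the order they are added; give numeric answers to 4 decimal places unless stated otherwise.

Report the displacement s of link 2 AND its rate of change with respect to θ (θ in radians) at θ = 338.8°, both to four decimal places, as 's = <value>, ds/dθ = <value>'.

segment 1 (0° to 37.7°, uniform, h = 18) is passed completely: s = 0.0000 + (18) = 18.0000
segment 2 (37.7° to 333.2°, uniform, h = 20) is passed completely: s = 18.0000 + (20) = 38.0000
θ = 338.8° falls in segment 3 (333.2° to 360°, simple-harmonic, h = -38): β = 338.8 − 333.2 = 5.6°, B = 26.8°; Δs = -38/2·(1 − cos(π·0.2090)) = -3.9489; s = 38.0000 − 3.9489 = 34.0511
velocity in seg [333.2°–360°] (simple-harmonic), θ in radians: β = 5.6° = 0.0977 rad, B = 26.8° = 0.4677 rad; ds/dθ = (πh/(2B)) sin(πβ/B) = (π·(-38)/(2·0.4677)) sin(π·0.2090) = -77.882877 mm/rad

s = 34.0511, ds/dθ = -77.8829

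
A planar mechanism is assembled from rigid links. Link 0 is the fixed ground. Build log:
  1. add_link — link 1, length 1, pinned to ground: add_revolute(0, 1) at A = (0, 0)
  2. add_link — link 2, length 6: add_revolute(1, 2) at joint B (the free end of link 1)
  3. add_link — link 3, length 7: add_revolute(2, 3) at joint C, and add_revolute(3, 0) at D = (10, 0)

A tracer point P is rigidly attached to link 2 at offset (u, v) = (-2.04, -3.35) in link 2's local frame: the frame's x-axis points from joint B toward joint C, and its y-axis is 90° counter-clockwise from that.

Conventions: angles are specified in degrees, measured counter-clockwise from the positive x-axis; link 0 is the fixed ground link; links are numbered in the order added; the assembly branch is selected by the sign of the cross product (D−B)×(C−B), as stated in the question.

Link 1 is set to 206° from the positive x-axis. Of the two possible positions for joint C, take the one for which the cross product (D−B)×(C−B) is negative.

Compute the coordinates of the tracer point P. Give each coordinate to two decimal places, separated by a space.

A=(0,0), D=(10.00,0)
B = A + 1.00·(cos206°, sin206°) = (-0.8988, -0.4384)
|BD| = 10.9076
circle(B,6.00) ∩ circle(D,7.00): a=4.8579, h=3.5215
  candidates: C₊=(3.8136,3.2755) cross=38.411; C₋=(4.0967,-3.7618) cross=-38.411
  branch - wants cross < 0 → take C=(4.0967,-3.7618) (cross=-38.411)
ex = (C−B)/|BC| = (0.8326,-0.5539); ey = (0.5539,0.8326)
P = B + -2.04·ex + -3.35·ey = (-4.4528,-2.0976)

-4.45 -2.10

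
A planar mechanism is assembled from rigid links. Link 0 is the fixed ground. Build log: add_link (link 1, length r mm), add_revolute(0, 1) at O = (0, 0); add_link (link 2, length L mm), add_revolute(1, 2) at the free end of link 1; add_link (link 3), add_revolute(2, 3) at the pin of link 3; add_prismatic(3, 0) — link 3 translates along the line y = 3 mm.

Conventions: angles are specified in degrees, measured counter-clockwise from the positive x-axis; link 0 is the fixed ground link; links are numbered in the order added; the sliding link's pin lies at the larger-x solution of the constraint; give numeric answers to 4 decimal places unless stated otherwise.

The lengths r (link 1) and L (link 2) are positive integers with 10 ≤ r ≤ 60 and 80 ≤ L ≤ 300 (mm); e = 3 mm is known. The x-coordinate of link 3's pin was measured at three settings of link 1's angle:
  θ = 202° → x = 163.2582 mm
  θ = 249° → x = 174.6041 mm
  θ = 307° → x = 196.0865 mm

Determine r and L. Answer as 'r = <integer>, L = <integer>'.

constraint per measurement: (x − r cos θ)² + (r sin θ − e)² = L²
subtracting the θ₁ and θ₂ equations cancels the r² and L² terms:
r = (x₁² − x₂²) / (2[(x₁cos θ₁ + e sin θ₁) − (x₂cos θ₂ + e sin θ₂)]) = 22.0002 → r = 22
L² = (x₁ − r cos θ₁)² + (r sin θ₁ − e)² = 33855.9841 → L = 184.0000 → L = 184
check at θ₃=307°: x = 196.0865 (printed 196.0865) ✓

r = 22, L = 184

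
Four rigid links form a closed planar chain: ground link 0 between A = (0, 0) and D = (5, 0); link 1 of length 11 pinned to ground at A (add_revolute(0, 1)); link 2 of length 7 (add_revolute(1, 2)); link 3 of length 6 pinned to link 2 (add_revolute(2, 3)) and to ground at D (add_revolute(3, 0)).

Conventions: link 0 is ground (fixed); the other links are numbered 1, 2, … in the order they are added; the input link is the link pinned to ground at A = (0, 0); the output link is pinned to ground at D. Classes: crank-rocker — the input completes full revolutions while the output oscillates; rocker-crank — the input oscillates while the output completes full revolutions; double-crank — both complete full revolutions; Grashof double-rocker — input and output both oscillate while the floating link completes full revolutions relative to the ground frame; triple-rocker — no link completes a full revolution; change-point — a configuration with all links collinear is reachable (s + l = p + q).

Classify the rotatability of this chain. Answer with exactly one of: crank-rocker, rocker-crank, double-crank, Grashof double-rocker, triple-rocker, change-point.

lengths: ground=5, input=11, coupler=7, output=6
sorted: s=5 (shortest), l=11 (longest), p+q=13
s + l = 16 vs p + q = 13
s + l > p + q → non-Grashof → no link fully rotates → triple-rocker

triple-rocker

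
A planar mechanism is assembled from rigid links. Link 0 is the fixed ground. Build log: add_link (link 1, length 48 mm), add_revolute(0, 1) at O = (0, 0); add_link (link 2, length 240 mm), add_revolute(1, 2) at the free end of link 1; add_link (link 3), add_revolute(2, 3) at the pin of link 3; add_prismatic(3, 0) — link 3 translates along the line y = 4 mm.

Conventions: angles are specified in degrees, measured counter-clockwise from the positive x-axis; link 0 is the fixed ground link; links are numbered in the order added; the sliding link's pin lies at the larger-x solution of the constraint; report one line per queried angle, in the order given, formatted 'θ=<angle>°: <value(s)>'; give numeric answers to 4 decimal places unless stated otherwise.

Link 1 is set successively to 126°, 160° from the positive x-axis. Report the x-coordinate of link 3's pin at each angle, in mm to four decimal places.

geometry: r = 48 mm, L = 240 mm, e = 4 mm
θ=126°: crank pin P = (r cos θ, r sin θ) = (-28.213692, 38.832816)
θ=126°: h = r sin θ − e = 38.832816 − 4 = 34.832816
θ=126°: x = r cos θ + √(L² − h²) = -28.213692 + 237.458786 = 209.245094
θ=160°: crank pin P = (r cos θ, r sin θ) = (-45.105246, 16.416967)
θ=160°: h = r sin θ − e = 16.416967 − 4 = 12.416967
θ=160°: x = r cos θ + √(L² − h²) = -45.105246 + 239.678574 = 194.573328

θ=126°: 209.2451
θ=160°: 194.5733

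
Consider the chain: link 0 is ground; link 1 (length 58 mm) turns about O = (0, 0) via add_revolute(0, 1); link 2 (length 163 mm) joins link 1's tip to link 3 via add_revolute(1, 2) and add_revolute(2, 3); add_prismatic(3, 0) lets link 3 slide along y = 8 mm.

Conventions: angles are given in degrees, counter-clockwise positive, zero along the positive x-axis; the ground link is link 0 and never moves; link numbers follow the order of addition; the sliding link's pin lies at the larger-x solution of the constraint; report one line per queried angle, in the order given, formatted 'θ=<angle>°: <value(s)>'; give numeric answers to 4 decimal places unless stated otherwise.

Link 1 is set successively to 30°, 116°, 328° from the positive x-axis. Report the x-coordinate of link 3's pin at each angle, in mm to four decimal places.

geometry: r = 58 mm, L = 163 mm, e = 8 mm
θ=30°: crank pin P = (r cos θ, r sin θ) = (50.229473, 29.000000)
θ=30°: h = r sin θ − e = 29.000000 − 8 = 21.000000
θ=30°: x = r cos θ + √(L² − h²) = 50.229473 + 161.641579 = 211.871052
θ=116°: crank pin P = (r cos θ, r sin θ) = (-25.425527, 52.130055)
θ=116°: h = r sin θ − e = 52.130055 − 8 = 44.130055
θ=116°: x = r cos θ + √(L² − h²) = -25.425527 + 156.912518 = 131.486991
θ=328°: crank pin P = (r cos θ, r sin θ) = (49.186790, -30.735317)
θ=328°: h = r sin θ − e = -30.735317 − 8 = -38.735317
θ=328°: x = r cos θ + √(L² − h²) = 49.186790 + 158.330588 = 207.517378

θ=30°: 211.8711
θ=116°: 131.4870
θ=328°: 207.5174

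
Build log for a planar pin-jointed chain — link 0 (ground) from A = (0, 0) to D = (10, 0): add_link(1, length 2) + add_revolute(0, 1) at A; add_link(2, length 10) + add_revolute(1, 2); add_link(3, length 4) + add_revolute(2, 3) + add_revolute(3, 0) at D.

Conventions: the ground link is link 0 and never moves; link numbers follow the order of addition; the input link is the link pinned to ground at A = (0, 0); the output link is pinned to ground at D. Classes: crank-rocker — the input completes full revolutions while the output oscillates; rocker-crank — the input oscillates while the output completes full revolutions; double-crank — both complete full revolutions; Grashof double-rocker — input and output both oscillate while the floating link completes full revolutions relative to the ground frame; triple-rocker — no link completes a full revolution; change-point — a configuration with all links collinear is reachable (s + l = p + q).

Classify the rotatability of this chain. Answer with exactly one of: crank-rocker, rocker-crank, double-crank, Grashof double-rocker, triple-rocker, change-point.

lengths: ground=10, input=2, coupler=10, output=4
sorted: s=2 (shortest), l=10 (longest), p+q=14
s + l = 12 vs p + q = 14
s + l < p + q (Grashof) with shortest = input link → crank-rocker

crank-rocker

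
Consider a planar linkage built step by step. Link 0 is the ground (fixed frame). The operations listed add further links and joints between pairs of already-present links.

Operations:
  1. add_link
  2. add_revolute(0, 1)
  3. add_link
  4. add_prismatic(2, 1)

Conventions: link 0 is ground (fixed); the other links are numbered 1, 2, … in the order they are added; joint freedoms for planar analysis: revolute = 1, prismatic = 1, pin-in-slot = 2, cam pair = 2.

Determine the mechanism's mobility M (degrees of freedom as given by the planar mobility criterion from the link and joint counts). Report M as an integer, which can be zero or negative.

L=1 J1=0 J2=0
add link → L=2 J1=0 J2=0
R@0,1 dof=1 J1 → L=2 J1=1 J2=0
add link → L=3 J1=1 J2=0
P@2,1 dof=1 J1 → L=3 J1=2 J2=0
M=3(L−1)−2J1−J2=3·2−2·2−0=2

M = 2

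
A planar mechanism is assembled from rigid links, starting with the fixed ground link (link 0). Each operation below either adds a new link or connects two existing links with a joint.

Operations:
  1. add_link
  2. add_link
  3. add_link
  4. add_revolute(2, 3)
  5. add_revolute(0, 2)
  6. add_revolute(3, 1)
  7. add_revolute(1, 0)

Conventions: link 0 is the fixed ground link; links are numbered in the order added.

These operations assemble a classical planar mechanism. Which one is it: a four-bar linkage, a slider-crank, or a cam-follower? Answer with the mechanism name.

links: 4 (incl. ground); joints: 4 revolute, 0 prismatic, 0 higher (cam) pair, forming one closed loop
4 links in a single 4R loop → four-bar linkage

four-bar linkage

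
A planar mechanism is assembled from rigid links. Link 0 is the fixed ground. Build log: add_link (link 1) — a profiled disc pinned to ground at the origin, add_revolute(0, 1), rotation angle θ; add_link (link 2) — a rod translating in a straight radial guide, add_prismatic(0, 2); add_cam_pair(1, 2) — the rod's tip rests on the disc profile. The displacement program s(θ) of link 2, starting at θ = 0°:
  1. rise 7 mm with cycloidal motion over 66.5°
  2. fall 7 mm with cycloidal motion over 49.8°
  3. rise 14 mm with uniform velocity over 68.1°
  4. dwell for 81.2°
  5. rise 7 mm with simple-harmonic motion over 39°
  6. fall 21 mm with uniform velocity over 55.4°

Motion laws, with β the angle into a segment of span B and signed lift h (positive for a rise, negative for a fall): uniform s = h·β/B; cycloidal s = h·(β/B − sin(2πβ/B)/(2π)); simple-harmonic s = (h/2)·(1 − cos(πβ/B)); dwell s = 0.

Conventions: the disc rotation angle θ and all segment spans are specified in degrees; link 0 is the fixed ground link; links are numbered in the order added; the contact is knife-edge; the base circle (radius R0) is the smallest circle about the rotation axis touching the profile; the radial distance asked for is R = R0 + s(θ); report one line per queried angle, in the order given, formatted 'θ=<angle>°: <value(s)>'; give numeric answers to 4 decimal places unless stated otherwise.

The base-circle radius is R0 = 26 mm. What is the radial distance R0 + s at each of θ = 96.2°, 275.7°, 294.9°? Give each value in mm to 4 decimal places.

seg 1 [0°–66.5°] cycloidal, h=7: full span → s += 7 → s = 7.0000
seg 2 [66.5°–116.3°] cycloidal, h=-7: θ=96.2° here. β=29.7, B=49.8. -7·(0.5964 − sin(2π·0.5964)/(2π)) = -4.8089 → s = 2.1911
seg 2 [66.5°–116.3°] cycloidal, h=-7: full span → s += -7 → s = 0.0000
seg 3 [116.3°–184.4°] uniform, h=14: full span → s += 14 → s = 14.0000
seg 4 [184.4°–265.6°] dwell: s stays 14.0000
seg 5 [265.6°–304.6°] simple-harmonic, h=7: θ=275.7° here. β=10.1, B=39. 7/2·(1 − cos(π·0.2590)) = 1.0959 → s = 15.0959
seg 5 [265.6°–304.6°] simple-harmonic, h=7: θ=294.9° here. β=29.3, B=39. 7/2·(1 − cos(π·0.7513)) = 5.9848 → s = 19.9848
θ=96.2°: R = R0 + s = 26 + 2.1911 = 28.1911
θ=275.7°: R = R0 + s = 26 + 15.0959 = 41.0959
θ=294.9°: R = R0 + s = 26 + 19.9848 = 45.9848

θ=96.2°: 28.1911
θ=275.7°: 41.0959
θ=294.9°: 45.9848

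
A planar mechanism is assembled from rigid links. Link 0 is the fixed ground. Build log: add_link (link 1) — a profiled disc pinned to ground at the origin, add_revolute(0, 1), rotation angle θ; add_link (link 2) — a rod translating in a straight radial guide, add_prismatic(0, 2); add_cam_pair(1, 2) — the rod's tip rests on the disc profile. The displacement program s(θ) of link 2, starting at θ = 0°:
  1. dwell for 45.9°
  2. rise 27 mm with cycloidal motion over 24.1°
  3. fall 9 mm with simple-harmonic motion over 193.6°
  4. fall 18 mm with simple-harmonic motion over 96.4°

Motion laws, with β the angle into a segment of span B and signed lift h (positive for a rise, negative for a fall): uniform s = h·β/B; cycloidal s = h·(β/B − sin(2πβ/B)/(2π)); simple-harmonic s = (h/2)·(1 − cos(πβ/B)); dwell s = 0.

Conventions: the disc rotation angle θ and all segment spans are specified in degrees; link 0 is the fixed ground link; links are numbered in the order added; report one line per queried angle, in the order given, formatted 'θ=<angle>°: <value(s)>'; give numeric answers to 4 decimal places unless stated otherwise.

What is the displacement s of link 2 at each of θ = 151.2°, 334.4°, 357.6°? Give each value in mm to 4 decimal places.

seg 1 [0°–45.9°] dwell: s stays 0.0000
seg 2 [45.9°–70°] cycloidal, h=27: full span → s += 27 → s = 27.0000
seg 3 [70°–263.6°] simple-harmonic, h=-9: θ=151.2° here. β=81.2, B=193.6. -9/2·(1 − cos(π·0.4194)) = -3.3730 → s = 23.6270
seg 3 [70°–263.6°] simple-harmonic, h=-9: full span → s += -9 → s = 18.0000
seg 4 [263.6°–360°] simple-harmonic, h=-18: θ=334.4° here. β=70.8, B=96.4. -18/2·(1 − cos(π·0.7344)) = -15.0454 → s = 2.9546
seg 4 [263.6°–360°] simple-harmonic, h=-18: θ=357.6° here. β=94, B=96.4. -18/2·(1 − cos(π·0.9751)) = -17.9725 → s = 0.0275

θ=151.2°: 23.6270
θ=334.4°: 2.9546
θ=357.6°: 0.0275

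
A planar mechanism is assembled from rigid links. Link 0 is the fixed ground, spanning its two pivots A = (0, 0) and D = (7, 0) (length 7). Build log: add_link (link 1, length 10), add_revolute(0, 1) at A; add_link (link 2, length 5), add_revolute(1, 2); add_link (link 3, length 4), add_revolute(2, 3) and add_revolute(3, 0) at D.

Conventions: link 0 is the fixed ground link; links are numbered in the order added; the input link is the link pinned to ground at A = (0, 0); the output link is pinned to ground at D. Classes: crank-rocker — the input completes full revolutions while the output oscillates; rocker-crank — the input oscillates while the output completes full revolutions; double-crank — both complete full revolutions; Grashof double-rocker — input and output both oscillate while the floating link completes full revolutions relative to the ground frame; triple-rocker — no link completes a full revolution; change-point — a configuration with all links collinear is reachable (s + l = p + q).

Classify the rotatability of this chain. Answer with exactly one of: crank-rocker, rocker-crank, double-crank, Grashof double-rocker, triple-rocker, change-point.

lengths: ground=7, input=10, coupler=5, output=4
sorted: s=4 (shortest), l=10 (longest), p+q=12
s + l = 14 vs p + q = 12
s + l > p + q → non-Grashof → no link fully rotates → triple-rocker

triple-rocker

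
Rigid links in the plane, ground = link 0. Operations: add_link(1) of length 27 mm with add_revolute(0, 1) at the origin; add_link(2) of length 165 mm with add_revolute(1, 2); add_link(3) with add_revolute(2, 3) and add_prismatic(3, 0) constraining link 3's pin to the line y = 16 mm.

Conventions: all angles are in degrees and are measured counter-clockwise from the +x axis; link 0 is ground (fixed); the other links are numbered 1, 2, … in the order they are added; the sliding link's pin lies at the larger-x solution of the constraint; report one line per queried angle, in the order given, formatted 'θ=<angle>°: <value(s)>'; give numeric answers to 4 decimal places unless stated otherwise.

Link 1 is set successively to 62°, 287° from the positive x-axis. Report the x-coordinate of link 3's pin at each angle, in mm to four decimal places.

geometry: r = 27 mm, L = 165 mm, e = 16 mm
θ=62°: crank pin P = (r cos θ, r sin θ) = (12.675732, 23.839585)
θ=62°: h = r sin θ − e = 23.839585 − 16 = 7.839585
θ=62°: x = r cos θ + √(L² − h²) = 12.675732 + 164.813655 = 177.489387
θ=287°: crank pin P = (r cos θ, r sin θ) = (7.894036, -25.820228)
θ=287°: h = r sin θ − e = -25.820228 − 16 = -41.820228
θ=287°: x = r cos θ + √(L² − h²) = 7.894036 + 159.612244 = 167.506280

θ=62°: 177.4894
θ=287°: 167.5063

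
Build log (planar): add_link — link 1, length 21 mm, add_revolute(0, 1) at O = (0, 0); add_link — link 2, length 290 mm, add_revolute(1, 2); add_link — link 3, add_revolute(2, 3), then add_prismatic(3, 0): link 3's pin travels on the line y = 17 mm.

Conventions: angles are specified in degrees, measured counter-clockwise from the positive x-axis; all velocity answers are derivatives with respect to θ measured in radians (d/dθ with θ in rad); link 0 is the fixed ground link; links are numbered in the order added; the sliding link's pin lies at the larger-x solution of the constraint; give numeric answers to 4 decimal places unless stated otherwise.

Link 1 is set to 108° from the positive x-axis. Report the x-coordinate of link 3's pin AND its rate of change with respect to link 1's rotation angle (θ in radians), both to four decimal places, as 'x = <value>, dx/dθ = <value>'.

geometry: r = 21 mm, L = 290 mm, e = 17 mm
crank pin P = (r cos θ, r sin θ) = (-6.489357, 19.972187)
h = r sin θ − e = 19.972187 − 17 = 2.972187
x = r cos θ + √(L² − h²) = -6.489357 + 289.984769 = 283.495412
dx/dθ = −r sin θ − h·r cos θ/√(L² − h²) (θ in radians; h = 2.972187) = -19.905674

x = 283.4954, dx/dθ = -19.9057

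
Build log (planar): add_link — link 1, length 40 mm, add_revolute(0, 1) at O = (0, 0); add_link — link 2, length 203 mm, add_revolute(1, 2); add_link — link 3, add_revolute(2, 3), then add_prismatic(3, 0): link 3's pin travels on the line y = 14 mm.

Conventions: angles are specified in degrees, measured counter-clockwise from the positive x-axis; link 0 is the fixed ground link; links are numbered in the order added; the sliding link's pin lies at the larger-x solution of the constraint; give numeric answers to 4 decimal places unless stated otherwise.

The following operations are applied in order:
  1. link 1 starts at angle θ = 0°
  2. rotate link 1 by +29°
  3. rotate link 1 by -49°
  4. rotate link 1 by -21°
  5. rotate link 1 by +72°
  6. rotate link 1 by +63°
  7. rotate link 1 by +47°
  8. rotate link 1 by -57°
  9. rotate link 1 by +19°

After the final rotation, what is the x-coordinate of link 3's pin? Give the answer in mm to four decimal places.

geometry: r = 40 mm, L = 203 mm, e = 14 mm; θ starts at 0°
rotate link 1 by +29°: θ ← 0° +29° = 29°
rotate link 1 by -49°: θ ← 29° -49° = -20°
rotate link 1 by -21°: θ ← -20° -21° = -41°
rotate link 1 by +72°: θ ← -41° +72° = 31°
rotate link 1 by +63°: θ ← 31° +63° = 94°
rotate link 1 by +47°: θ ← 94° +47° = 141°
rotate link 1 by -57°: θ ← 141° -57° = 84°
rotate link 1 by +19°: θ ← 84° +19° = 103°
crank pin P = (r cos θ, r sin θ) = (-8.998042, 38.974803)
h = r sin θ − e = 38.974803 − 14 = 24.974803
x = r cos θ + √(L² − h²) = -8.998042 + 201.457835 = 192.459793

192.4598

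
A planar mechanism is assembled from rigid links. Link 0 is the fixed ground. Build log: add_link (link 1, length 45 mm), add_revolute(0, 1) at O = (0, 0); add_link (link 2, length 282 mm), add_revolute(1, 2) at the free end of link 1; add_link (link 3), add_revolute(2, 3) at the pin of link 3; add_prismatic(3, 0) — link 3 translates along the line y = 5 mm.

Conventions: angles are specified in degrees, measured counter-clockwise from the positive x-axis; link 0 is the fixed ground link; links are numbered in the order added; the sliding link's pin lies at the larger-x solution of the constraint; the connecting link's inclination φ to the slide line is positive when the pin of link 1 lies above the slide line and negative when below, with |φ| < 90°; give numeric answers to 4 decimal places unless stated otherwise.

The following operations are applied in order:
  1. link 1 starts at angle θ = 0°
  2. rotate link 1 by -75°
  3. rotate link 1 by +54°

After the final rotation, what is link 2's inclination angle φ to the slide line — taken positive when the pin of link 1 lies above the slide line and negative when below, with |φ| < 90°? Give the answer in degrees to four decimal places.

geometry: r = 45 mm, L = 282 mm, e = 5 mm; θ starts at 0°
rotate link 1 by -75°: θ ← 0° -75° = -75°
rotate link 1 by +54°: θ ← -75° +54° = -21°
h = r sin θ − e = -16.126558 − 5 = -21.126558
sin φ = h / L = -21.126558 / 282 = -0.07491687
φ = arcsin(-0.07491687) = -4.296446°

-4.2964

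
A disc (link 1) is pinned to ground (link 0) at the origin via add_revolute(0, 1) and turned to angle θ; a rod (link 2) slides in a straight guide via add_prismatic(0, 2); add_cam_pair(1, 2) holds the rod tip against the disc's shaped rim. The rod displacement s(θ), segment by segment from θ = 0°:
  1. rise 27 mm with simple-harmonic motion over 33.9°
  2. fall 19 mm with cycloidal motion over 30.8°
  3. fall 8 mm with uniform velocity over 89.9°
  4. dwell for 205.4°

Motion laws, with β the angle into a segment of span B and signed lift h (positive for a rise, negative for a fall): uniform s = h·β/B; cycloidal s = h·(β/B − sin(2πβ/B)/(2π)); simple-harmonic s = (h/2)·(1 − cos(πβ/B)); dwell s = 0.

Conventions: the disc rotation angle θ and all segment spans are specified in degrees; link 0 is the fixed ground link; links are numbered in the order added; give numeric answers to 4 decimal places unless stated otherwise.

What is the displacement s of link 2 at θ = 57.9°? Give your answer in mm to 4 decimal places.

segment 1 (0° to 33.9°, simple-harmonic, h = 27) is passed completely: s = 0.0000 + (27) = 27.0000
θ = 57.9° falls in segment 2 (33.9° to 64.7°, cycloidal, h = -19): β = 57.9 − 33.9 = 24°, B = 30.8°; Δs = -19·(0.7792 − sin(2π·0.7792)/(2π)) = -17.7783; s = 27.0000 − 17.7783 = 9.2217

9.2217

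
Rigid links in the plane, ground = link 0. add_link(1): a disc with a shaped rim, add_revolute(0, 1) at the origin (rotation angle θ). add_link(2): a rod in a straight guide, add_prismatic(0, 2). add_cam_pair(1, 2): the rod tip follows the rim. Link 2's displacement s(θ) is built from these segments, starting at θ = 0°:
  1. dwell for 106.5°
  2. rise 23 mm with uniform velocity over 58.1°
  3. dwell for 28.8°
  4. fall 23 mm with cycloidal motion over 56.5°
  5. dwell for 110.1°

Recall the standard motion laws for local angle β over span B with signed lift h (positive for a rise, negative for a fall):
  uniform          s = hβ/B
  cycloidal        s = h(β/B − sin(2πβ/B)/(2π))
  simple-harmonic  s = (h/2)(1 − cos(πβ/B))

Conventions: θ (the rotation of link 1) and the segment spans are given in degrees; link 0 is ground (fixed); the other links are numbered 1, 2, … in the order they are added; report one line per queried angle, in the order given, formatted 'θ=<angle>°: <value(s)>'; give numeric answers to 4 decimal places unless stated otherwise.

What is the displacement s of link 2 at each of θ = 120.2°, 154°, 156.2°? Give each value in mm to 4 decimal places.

segment 1 (0° to 106.5°, dwell): s unchanged at 0.0000
θ = 120.2° falls in segment 2 (106.5° to 164.6°, uniform, h = 23): β = 120.2 − 106.5 = 13.7°, B = 58.1°; Δs = 23·13.7/58.1 = 5.4234; s = 0.0000 + 5.4234 = 5.4234
θ = 154° falls in segment 2 (106.5° to 164.6°, uniform, h = 23): β = 154 − 106.5 = 47.5°, B = 58.1°; Δs = 23·47.5/58.1 = 18.8038; s = 0.0000 + 18.8038 = 18.8038
θ = 156.2° falls in segment 2 (106.5° to 164.6°, uniform, h = 23): β = 156.2 − 106.5 = 49.7°, B = 58.1°; Δs = 23·49.7/58.1 = 19.6747; s = 0.0000 + 19.6747 = 19.6747

θ=120.2°: 5.4234
θ=154°: 18.8038
θ=156.2°: 19.6747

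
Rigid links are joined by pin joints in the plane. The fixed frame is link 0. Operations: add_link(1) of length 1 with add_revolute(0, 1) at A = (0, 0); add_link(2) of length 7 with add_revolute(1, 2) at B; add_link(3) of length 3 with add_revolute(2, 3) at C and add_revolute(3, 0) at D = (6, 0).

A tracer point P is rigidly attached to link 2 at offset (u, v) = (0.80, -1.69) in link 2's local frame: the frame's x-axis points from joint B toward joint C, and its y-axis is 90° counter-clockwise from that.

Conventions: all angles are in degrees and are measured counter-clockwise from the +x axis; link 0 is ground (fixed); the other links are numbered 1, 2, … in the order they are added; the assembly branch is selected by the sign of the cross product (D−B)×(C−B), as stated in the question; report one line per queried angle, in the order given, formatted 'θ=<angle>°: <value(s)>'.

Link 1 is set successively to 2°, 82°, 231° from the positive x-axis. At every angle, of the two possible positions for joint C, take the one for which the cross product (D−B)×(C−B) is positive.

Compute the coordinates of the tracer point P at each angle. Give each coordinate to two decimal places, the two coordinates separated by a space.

A=(0,0), D=(6.00,0)
θ=2°: B = A + 1.00·(cos2°, sin2°) = (0.9994, 0.0349)
θ=2°: |BD| = 5.0007
θ=2°: circle(B,7.00) ∩ circle(D,3.00): a=6.4998, h=2.5986
θ=2°:   candidates: C₊=(7.5171,2.5881) cross=12.995; C₋=(7.4809,-2.6090) cross=-12.995
θ=2°:   branch + wants cross > 0 → take C=(7.5171,2.5881) (cross=12.995)
θ=2°: ex = (C−B)/|BC| = (0.9311,0.3647); ey = (-0.3647,0.9311)
θ=2°: P = B + 0.80·ex + -1.69·ey = (2.3607,-1.2469)
θ=82°: B = A + 1.00·(cos82°, sin82°) = (0.1392, 0.9903)
θ=82°: |BD| = 5.9439
θ=82°: circle(B,7.00) ∩ circle(D,3.00): a=6.3367, h=2.9742
θ=82°:   candidates: C₊=(6.8829,2.8672) cross=17.678; C₋=(5.8919,-2.9981) cross=-17.678
θ=82°:   branch + wants cross > 0 → take C=(6.8829,2.8672) (cross=17.678)
θ=82°: ex = (C−B)/|BC| = (0.9634,0.2681); ey = (-0.2681,0.9634)
θ=82°: P = B + 0.80·ex + -1.69·ey = (1.3630,-0.4233)
θ=231°: B = A + 1.00·(cos231°, sin231°) = (-0.6293, -0.7771)
θ=231°: |BD| = 6.6747
θ=231°: circle(B,7.00) ∩ circle(D,3.00): a=6.3337, h=2.9806
θ=231°:   candidates: C₊=(5.3143,2.9206) cross=19.894; C₋=(6.0084,-3.0000) cross=-19.894
θ=231°:   branch + wants cross > 0 → take C=(5.3143,2.9206) (cross=19.894)
θ=231°: ex = (C−B)/|BC| = (0.8491,0.5282); ey = (-0.5282,0.8491)
θ=231°: P = B + 0.80·ex + -1.69·ey = (0.9427,-1.7895)

θ=2°: 2.36 -1.25
θ=82°: 1.36 -0.42
θ=231°: 0.94 -1.79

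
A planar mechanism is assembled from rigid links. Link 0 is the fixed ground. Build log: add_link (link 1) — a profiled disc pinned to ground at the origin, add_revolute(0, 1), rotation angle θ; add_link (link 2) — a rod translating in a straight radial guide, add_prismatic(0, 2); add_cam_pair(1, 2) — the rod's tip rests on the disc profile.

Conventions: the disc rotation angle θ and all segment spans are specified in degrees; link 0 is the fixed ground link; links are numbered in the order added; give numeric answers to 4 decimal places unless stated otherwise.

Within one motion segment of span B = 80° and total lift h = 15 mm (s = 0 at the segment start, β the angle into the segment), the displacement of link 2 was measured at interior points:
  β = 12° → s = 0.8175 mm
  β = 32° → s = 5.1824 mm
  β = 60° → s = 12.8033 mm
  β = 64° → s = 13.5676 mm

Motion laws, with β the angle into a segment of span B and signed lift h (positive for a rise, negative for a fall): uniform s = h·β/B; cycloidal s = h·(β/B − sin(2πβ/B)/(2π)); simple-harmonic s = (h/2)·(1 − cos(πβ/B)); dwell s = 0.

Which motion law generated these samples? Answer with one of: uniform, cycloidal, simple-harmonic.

candidates at β/B = r: uniform s = h·r (linear in β); cycloidal s = h·(r − sin(2πr)/(2π)); simple-harmonic s = (h/2)(1 − cos(πr))
β=12°: printed 0.8175 | uniform 2.2500, cycloidal 0.3186, simple-harmonic 0.8175
β=32°: printed 5.1824 | uniform 6.0000, cycloidal 4.5968, simple-harmonic 5.1824
β=60°: printed 12.8033 | uniform 11.2500, cycloidal 13.6373, simple-harmonic 12.8033
β=64°: printed 13.5676 | uniform 12.0000, cycloidal 14.2705, simple-harmonic 13.5676
only one law matches every sample → simple-harmonic

simple-harmonic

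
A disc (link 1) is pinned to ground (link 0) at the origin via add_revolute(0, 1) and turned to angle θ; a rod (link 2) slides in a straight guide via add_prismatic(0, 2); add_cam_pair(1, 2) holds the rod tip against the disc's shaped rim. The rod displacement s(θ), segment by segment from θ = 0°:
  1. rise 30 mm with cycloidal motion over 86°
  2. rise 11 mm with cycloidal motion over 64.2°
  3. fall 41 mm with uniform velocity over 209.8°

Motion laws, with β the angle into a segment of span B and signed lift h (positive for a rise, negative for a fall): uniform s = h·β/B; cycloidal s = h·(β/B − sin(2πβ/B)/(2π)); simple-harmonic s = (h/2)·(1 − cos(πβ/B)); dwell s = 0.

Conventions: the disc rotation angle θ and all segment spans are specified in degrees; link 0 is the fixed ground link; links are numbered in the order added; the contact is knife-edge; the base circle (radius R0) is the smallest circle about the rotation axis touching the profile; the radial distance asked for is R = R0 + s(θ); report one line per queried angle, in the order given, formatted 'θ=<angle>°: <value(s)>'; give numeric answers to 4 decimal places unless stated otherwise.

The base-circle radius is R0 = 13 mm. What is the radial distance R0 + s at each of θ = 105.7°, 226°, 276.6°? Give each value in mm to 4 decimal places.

segment 1 (0° to 86°, cycloidal, h = 30) is passed completely: s = 0.0000 + (30) = 30.0000
θ = 105.7° falls in segment 2 (86° to 150.2°, cycloidal, h = 11): β = 105.7 − 86 = 19.7°, B = 64.2°; Δs = 11·(0.3069 − sin(2π·0.3069)/(2π)) = 1.7352; s = 30.0000 + 1.7352 = 31.7352
segment 2 (86° to 150.2°, cycloidal, h = 11) is passed completely: s = 30.0000 + (11) = 41.0000
θ = 226° falls in segment 3 (150.2° to 360°, uniform, h = -41): β = 226 − 150.2 = 75.8°, B = 209.8°; Δs = -41·75.8/209.8 = -14.8132; s = 41.0000 − 14.8132 = 26.1868
θ = 276.6° falls in segment 3 (150.2° to 360°, uniform, h = -41): β = 276.6 − 150.2 = 126.4°, B = 209.8°; Δs = -41·126.4/209.8 = -24.7016; s = 41.0000 − 24.7016 = 16.2984
θ=105.7°: R = R0 + s = 13 + 31.7352 = 44.7352
θ=226°: R = R0 + s = 13 + 26.1868 = 39.1868
θ=276.6°: R = R0 + s = 13 + 16.2984 = 29.2984

θ=105.7°: 44.7352
θ=226°: 39.1868
θ=276.6°: 29.2984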